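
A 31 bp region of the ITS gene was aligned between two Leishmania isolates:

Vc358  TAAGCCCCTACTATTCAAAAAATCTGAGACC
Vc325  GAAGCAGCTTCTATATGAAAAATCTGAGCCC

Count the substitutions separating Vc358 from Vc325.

The sequences differ at positions 1 (T/G), 6 (C/A), 7 (C/G), 10 (A/T), 15 (T/A), 16 (C/T), 17 (A/G), 29 (A/C).
That gives 8 mismatches out of 31 aligned sites, so the Hamming distance is 8.

8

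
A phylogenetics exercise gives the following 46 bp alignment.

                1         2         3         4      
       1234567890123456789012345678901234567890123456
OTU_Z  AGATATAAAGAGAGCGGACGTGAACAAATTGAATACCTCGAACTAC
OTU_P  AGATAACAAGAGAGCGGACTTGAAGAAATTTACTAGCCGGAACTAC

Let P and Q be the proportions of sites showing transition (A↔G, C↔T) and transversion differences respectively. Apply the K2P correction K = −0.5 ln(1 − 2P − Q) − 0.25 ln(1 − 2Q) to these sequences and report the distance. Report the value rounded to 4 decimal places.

Differing sites — 6:T/A (Tv); 7:A/C (Tv); 20:G/T (Tv); 25:C/G (Tv); 31:G/T (Tv); 33:A/C (Tv); 36:C/G (Tv); 38:T/C (Ti); 39:C/G (Tv).
Of the 9 differences, 1 transition and 8 transversions over 46 sites: P = 1/46 = 0.021739, Q = 8/46 = 0.173913.
d = −0.5·ln(0.782609) − 0.25·ln(0.652174) = −0.5·(-0.245122) − 0.25·(-0.427444) = 0.2294.

0.2294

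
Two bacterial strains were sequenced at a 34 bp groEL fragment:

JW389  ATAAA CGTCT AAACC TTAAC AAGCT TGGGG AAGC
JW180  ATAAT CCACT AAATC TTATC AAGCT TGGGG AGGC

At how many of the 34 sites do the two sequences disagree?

The sequences differ at positions 5 (A/T), 7 (G/C), 8 (T/A), 14 (C/T), 19 (A/T), 32 (A/G).
That gives 6 mismatches out of 34 aligned sites, so the Hamming distance is 6.

6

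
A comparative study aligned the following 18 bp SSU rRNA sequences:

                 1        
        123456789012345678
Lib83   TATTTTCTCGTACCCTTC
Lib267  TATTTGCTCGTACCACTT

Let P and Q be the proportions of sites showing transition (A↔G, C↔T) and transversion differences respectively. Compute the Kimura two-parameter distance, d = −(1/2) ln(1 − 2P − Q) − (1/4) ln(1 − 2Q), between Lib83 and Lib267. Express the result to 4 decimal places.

Mismatches occur at site 6 (T↔G, transversion), site 15 (C↔A, transversion), site 16 (T↔C, transition), site 18 (C↔T, transition).
Of the 4 differences, 2 transitions and 2 transversions over 18 sites: P = 2/18 = 0.111111, Q = 2/18 = 0.111111.
d = −0.5·ln(0.666667) − 0.25·ln(0.777778) = −0.5·(-0.405465) − 0.25·(-0.251314) = 0.2656.

0.2656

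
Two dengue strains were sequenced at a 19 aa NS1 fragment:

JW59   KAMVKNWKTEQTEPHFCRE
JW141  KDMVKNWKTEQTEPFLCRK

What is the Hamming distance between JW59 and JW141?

4

Mismatches occur at site 2 (A↔D), site 15 (H↔F), site 16 (F↔L), site 19 (E↔K).
That gives 4 mismatches out of 19 aligned sites, so the Hamming distance is 4.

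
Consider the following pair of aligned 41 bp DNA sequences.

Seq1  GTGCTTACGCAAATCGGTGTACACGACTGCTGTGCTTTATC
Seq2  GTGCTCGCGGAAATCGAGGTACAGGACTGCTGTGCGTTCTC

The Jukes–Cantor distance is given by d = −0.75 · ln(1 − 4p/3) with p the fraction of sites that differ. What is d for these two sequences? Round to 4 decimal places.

Differing sites — 6:T/C; 7:A/G; 10:C/G; 17:G/A; 18:T/G; 24:C/G; 36:T/G; 39:A/C.
p = 8/41 = 0.195122.
d = −0.75 · ln(1 − (4/3)·0.195122) = −0.75 · ln(0.739837) = −0.75 · (-0.301325) = 0.2260.

0.2260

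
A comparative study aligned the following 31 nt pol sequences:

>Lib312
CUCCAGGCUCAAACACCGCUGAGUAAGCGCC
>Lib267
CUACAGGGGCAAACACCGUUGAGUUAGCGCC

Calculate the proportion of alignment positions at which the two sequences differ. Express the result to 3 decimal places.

0.161

Differing sites — 3:C/A; 8:C/G; 9:U/G; 19:C/U; 25:A/U.
There are 5 differences over 31 sites, so p = 5/31 = 0.161.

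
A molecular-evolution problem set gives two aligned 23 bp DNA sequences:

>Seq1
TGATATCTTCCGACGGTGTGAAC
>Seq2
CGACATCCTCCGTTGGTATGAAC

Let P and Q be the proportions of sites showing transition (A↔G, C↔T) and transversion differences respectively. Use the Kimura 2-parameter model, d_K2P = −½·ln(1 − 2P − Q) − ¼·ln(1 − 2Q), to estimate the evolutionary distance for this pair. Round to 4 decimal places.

Mismatches occur at site 1 (T↔C, transition), site 4 (T↔C, transition), site 8 (T↔C, transition), site 13 (A↔T, transversion), site 14 (C↔T, transition), site 18 (G↔A, transition).
Of the 6 differences, 5 transitions and 1 transversion over 23 sites: P = 5/23 = 0.217391, Q = 1/23 = 0.043478.
d = −0.5·ln(0.521740) − 0.25·ln(0.913044) = −0.5·(-0.650586) − 0.25·(-0.090971) = 0.3480.

0.3480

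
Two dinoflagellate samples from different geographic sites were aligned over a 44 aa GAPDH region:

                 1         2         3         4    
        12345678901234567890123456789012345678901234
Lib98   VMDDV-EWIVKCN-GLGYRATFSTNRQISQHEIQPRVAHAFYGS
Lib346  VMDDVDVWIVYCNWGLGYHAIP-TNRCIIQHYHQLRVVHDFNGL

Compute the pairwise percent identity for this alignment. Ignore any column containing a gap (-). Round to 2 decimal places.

Excluding the 3 gap columns leaves 41 comparable sites.
Differing sites — 7:E/V; 11:K/Y; 19:R/H; 21:T/I; 22:F/P; 27:Q/C; 29:S/I; 32:E/Y; 33:I/H; 35:P/L; 38:A/V; 40:A/D; 42:Y/N; 44:S/L.
27 of the 41 comparable sites match, so the percent identity is 27/41 × 100 = 65.85%.

65.85%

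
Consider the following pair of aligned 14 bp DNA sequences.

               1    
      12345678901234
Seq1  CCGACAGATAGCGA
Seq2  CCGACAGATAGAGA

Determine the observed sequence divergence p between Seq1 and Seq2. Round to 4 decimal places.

0.0714

A single mismatch occurs at site 12 (C/A).
There are 1 differences over 14 sites, so p = 1/14 = 0.0714.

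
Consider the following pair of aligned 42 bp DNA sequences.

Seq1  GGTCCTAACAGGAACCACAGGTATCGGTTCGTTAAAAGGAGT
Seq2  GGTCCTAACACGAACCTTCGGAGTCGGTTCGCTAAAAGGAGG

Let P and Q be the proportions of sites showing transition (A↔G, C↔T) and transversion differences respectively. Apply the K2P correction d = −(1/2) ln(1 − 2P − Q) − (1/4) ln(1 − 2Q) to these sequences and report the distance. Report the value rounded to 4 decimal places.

Differing sites — 11:G/C (Tv); 17:A/T (Tv); 18:C/T (Ti); 19:A/C (Tv); 22:T/A (Tv); 23:A/G (Ti); 32:T/C (Ti); 42:T/G (Tv).
Of the 8 differences, 3 transitions and 5 transversions over 42 sites: P = 3/42 = 0.071429, Q = 5/42 = 0.119048.
d = −0.5·ln(0.738094) − 0.25·ln(0.761904) = −0.5·(-0.303684) − 0.25·(-0.271935) = 0.2198.

0.2198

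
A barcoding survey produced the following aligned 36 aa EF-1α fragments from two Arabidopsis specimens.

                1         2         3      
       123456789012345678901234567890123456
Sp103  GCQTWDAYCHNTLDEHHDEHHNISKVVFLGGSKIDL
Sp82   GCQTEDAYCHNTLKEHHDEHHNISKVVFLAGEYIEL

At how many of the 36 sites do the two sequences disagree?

Differing sites — 5:W/E; 14:D/K; 30:G/A; 32:S/E; 33:K/Y; 35:D/E.
That gives 6 mismatches out of 36 aligned sites, so the Hamming distance is 6.

6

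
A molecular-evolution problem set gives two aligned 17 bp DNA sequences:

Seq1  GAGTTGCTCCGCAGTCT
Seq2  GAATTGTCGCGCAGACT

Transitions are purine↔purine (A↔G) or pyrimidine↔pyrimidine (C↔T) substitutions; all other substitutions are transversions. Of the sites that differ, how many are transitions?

3

Mismatches occur at site 3 (G→A, transition), site 7 (C→T, transition), site 8 (T→C, transition), site 9 (C→G, transversion), site 15 (T→A, transversion).
Of the 5 differences, 3 transitions and 2 transversions, so the answer is 3.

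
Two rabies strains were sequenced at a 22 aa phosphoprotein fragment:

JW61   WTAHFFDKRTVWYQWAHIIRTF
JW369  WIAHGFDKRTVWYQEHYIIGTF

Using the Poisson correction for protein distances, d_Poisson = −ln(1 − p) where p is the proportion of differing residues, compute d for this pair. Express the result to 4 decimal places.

0.3185

The sequences differ at positions 2 (T/I), 5 (F/G), 15 (W/E), 16 (A/H), 17 (H/Y), 20 (R/G).
p = 6/22 = 0.272727.
d = −ln(1 − 0.272727) = −ln(0.727273) = 0.3185.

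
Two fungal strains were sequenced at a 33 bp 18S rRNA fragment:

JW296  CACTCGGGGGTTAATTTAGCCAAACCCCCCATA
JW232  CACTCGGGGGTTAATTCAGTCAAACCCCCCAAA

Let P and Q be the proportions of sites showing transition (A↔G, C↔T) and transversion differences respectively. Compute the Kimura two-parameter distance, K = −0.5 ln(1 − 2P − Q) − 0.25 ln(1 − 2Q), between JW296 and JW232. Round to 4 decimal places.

Mismatches occur at site 17 (T↔C, transition), site 20 (C↔T, transition), site 32 (T↔A, transversion).
Of the 3 differences, 2 transitions and 1 transversion over 33 sites: P = 2/33 = 0.060606, Q = 1/33 = 0.030303.
d = −0.5·ln(0.848485) − 0.25·ln(0.939394) = −0.5·(-0.164303) − 0.25·(-0.062520) = 0.0978.

0.0978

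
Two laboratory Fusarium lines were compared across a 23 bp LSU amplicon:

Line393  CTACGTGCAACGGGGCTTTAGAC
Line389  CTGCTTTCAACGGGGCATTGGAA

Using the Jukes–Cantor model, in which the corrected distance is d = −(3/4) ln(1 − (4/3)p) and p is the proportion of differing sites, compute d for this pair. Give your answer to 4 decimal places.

0.3206

The sequences differ at positions 3 (A/G), 5 (G/T), 7 (G/T), 17 (T/A), 20 (A/G), 23 (C/A).
p = 6/23 = 0.260870.
d = −0.75 · ln(1 − (4/3)·0.260870) = −0.75 · ln(0.652173) = −0.75 · (-0.427445) = 0.3206.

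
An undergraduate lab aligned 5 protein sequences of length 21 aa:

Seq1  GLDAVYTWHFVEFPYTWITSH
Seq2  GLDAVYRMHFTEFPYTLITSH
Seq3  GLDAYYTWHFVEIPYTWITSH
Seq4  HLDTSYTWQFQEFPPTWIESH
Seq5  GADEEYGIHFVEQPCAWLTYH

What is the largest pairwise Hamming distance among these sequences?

Pairwise Hamming distances:
  Seq1 vs Seq2: 4
  Seq1 vs Seq3: 2
  Seq1 vs Seq4: 7
  Seq1 vs Seq5: 10
  Seq2 vs Seq3: 6
  Seq2 vs Seq4: 10
  Seq2 vs Seq5: 12
  Seq3 vs Seq4: 8
  Seq3 vs Seq5: 10
  Seq4 vs Seq5: 14
The largest is 14, between Seq4 and Seq5.

14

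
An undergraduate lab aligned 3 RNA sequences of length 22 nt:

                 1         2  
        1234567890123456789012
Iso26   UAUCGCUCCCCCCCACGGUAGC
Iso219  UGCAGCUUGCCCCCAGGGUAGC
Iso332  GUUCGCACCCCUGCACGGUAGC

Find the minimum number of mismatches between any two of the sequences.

Pairwise Hamming distances:
  Iso26 vs Iso219: 6
  Iso26 vs Iso332: 5
  Iso219 vs Iso332: 10
The smallest is 5, between Iso26 and Iso332.

5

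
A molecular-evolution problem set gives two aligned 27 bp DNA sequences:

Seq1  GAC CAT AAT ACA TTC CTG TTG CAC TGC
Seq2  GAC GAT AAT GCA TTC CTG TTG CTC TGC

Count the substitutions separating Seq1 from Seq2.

Differing sites — 4:C/G; 10:A/G; 23:A/T.
That gives 3 mismatches out of 27 aligned sites, so the Hamming distance is 3.

3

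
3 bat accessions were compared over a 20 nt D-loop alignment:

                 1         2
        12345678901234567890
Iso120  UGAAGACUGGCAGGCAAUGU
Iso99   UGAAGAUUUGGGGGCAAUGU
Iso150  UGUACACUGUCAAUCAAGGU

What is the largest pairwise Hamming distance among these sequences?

10

Pairwise Hamming distances:
  Iso120 vs Iso99: 4
  Iso120 vs Iso150: 6
  Iso99 vs Iso150: 10
The largest is 10, between Iso99 and Iso150.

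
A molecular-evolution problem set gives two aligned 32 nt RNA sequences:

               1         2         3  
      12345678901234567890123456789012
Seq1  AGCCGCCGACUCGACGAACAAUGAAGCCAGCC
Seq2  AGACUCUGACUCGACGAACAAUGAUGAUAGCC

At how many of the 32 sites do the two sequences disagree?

Differing sites — 3:C/A; 5:G/U; 7:C/U; 25:A/U; 27:C/A; 28:C/U.
That gives 6 mismatches out of 32 aligned sites, so the Hamming distance is 6.

6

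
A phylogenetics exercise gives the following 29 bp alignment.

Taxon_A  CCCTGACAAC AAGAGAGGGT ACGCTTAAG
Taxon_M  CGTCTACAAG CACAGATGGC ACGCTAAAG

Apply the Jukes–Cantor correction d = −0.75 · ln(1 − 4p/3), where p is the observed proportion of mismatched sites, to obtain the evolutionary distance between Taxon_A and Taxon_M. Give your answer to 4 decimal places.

0.4618

Differing sites — 2:C/G; 3:C/T; 4:T/C; 5:G/T; 10:C/G; 11:A/C; 13:G/C; 17:G/T; 20:T/C; 26:T/A.
p = 10/29 = 0.344828.
d = −0.75 · ln(1 − (4/3)·0.344828) = −0.75 · ln(0.540229) = −0.75 · (-0.615762) = 0.4618.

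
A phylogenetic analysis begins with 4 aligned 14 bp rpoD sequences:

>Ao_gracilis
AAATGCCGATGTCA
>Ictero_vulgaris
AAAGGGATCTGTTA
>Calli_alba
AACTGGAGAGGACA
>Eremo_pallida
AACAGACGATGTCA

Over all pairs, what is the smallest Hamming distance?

3

Pairwise Hamming distances:
  Ao_gracilis vs Ictero_vulgaris: 6
  Ao_gracilis vs Calli_alba: 5
  Ao_gracilis vs Eremo_pallida: 3
  Ictero_vulgaris vs Calli_alba: 7
  Ictero_vulgaris vs Eremo_pallida: 7
  Calli_alba vs Eremo_pallida: 5
The smallest is 3, between Ao_gracilis and Eremo_pallida.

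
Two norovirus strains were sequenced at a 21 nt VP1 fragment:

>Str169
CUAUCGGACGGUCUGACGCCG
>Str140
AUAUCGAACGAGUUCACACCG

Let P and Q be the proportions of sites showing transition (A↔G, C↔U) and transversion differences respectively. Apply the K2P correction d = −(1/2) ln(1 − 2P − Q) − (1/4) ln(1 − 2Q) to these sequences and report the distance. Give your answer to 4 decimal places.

0.4551

Differing sites — 1:C/A (Tv); 7:G/A (Ti); 11:G/A (Ti); 12:U/G (Tv); 13:C/U (Ti); 15:G/C (Tv); 18:G/A (Ti).
Of the 7 differences, 4 transitions and 3 transversions over 21 sites: P = 4/21 = 0.190476, Q = 3/21 = 0.142857.
d = −0.5·ln(0.476191) − 0.25·ln(0.714286) = −0.5·(-0.741936) − 0.25·(-0.336472) = 0.4551.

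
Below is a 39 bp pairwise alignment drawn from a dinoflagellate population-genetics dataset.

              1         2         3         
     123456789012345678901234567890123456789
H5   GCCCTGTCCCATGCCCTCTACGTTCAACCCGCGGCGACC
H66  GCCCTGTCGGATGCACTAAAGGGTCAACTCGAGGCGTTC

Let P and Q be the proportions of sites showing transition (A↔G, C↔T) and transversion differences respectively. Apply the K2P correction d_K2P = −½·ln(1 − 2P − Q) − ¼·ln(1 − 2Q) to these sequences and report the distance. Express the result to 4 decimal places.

0.3575

Mismatches occur at site 9 (C↔G, transversion), site 10 (C↔G, transversion), site 15 (C↔A, transversion), site 18 (C↔A, transversion), site 19 (T↔A, transversion), site 21 (C↔G, transversion), site 23 (T↔G, transversion), site 29 (C↔T, transition), site 32 (C↔A, transversion), site 37 (A↔T, transversion), site 38 (C↔T, transition).
Of the 11 differences, 2 transitions and 9 transversions over 39 sites: P = 2/39 = 0.051282, Q = 9/39 = 0.230769.
d = −0.5·ln(0.666667) − 0.25·ln(0.538462) = −0.5·(-0.405465) − 0.25·(-0.619038) = 0.3575.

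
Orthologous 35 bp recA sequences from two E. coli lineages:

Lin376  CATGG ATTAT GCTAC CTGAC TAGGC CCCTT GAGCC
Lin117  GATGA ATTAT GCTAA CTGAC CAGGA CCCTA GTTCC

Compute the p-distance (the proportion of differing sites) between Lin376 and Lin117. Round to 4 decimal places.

The sequences differ at positions 1 (C/G), 5 (G/A), 15 (C/A), 21 (T/C), 25 (C/A), 30 (T/A), 32 (A/T), 33 (G/T).
There are 8 differences over 35 sites, so p = 8/35 = 0.2286.

0.2286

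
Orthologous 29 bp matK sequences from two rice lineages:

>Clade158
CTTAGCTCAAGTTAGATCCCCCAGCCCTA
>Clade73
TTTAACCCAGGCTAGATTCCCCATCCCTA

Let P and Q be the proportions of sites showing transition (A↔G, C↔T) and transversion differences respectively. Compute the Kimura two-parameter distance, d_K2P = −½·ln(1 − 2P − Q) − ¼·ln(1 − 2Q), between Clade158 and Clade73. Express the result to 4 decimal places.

0.3152

Mismatches occur at site 1 (C→T, transition), site 5 (G→A, transition), site 7 (T→C, transition), site 10 (A→G, transition), site 12 (T→C, transition), site 18 (C→T, transition), site 24 (G→T, transversion).
Of the 7 differences, 6 transitions and 1 transversion over 29 sites: P = 6/29 = 0.206897, Q = 1/29 = 0.034483.
d = −0.5·ln(0.551723) − 0.25·ln(0.931034) = −0.5·(-0.594709) − 0.25·(-0.071459) = 0.3152.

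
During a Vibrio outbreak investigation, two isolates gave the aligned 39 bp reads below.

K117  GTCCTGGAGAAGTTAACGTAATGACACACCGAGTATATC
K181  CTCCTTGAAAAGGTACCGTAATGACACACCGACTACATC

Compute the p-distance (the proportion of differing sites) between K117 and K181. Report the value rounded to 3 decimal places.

Mismatches occur at site 1 (G/C), site 6 (G/T), site 9 (G/A), site 13 (T/G), site 16 (A/C), site 33 (G/C), site 36 (T/C).
There are 7 differences over 39 sites, so p = 7/39 = 0.179.

0.179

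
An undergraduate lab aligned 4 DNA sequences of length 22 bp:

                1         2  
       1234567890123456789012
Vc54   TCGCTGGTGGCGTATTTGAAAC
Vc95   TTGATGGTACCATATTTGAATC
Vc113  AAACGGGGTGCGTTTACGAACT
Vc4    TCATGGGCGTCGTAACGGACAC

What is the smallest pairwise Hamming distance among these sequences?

6

Pairwise Hamming distances:
  Vc54 vs Vc95: 6
  Vc54 vs Vc113: 11
  Vc54 vs Vc4: 9
  Vc95 vs Vc113: 14
  Vc95 vs Vc4: 13
  Vc113 vs Vc4: 13
The smallest is 6, between Vc54 and Vc95.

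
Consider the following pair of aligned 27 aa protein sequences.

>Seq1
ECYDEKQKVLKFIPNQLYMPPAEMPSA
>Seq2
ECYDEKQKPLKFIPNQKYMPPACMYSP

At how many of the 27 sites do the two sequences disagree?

The sequences differ at positions 9 (V/P), 17 (L/K), 23 (E/C), 25 (P/Y), 27 (A/P).
That gives 5 mismatches out of 27 aligned sites, so the Hamming distance is 5.

5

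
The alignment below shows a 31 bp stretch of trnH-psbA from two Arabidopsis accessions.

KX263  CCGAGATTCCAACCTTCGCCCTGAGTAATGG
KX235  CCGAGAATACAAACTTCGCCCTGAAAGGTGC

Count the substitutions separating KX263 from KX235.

Differing sites — 7:T/A; 9:C/A; 13:C/A; 25:G/A; 26:T/A; 27:A/G; 28:A/G; 31:G/C.
That gives 8 mismatches out of 31 aligned sites, so the Hamming distance is 8.

8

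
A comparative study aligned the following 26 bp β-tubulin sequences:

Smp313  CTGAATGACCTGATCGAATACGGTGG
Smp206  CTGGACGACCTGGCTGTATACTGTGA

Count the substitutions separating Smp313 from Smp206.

8

The sequences differ at positions 4 (A/G), 6 (T/C), 13 (A/G), 14 (T/C), 15 (C/T), 17 (A/T), 22 (G/T), 26 (G/A).
That gives 8 mismatches out of 26 aligned sites, so the Hamming distance is 8.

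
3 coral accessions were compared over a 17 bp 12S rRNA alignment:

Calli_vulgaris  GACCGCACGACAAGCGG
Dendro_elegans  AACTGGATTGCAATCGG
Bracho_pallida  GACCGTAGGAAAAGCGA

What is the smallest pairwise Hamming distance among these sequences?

Pairwise Hamming distances:
  Calli_vulgaris vs Dendro_elegans: 7
  Calli_vulgaris vs Bracho_pallida: 4
  Dendro_elegans vs Bracho_pallida: 9
The smallest is 4, between Calli_vulgaris and Bracho_pallida.

4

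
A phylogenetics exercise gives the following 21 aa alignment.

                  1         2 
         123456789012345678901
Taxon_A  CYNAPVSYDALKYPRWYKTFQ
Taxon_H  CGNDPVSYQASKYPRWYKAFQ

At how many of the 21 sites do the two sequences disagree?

Mismatches occur at site 2 (Y→G), site 4 (A→D), site 9 (D→Q), site 11 (L→S), site 19 (T→A).
That gives 5 mismatches out of 21 aligned sites, so the Hamming distance is 5.

5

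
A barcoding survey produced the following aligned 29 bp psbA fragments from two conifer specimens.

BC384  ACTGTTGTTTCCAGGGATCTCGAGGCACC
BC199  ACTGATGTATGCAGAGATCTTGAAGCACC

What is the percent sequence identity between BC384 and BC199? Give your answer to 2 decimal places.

Differing sites — 5:T/A; 9:T/A; 11:C/G; 15:G/A; 21:C/T; 24:G/A.
23 of the 29 sites match, so the percent identity is 23/29 × 100 = 79.31%.

79.31%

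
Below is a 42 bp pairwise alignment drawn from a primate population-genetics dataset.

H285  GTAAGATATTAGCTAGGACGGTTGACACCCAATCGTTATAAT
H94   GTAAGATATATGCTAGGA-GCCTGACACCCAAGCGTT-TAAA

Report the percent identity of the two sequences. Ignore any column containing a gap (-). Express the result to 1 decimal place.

Excluding the 2 gap columns leaves 40 comparable sites.
The sequences differ at positions 10 (T/A), 11 (A/T), 21 (G/C), 22 (T/C), 33 (T/G), 42 (T/A).
34 of the 40 comparable sites match, so the percent identity is 34/40 × 100 = 85.0%.

85.0%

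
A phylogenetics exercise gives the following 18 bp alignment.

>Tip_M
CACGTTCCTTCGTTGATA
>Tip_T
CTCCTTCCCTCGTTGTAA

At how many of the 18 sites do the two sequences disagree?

5

Differing sites — 2:A/T; 4:G/C; 9:T/C; 16:A/T; 17:T/A.
That gives 5 mismatches out of 18 aligned sites, so the Hamming distance is 5.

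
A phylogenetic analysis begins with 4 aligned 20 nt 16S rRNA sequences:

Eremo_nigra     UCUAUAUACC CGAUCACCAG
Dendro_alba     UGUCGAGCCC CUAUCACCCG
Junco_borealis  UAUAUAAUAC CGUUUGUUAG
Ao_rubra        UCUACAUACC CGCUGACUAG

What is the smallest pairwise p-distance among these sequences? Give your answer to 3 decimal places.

Pairwise Hamming distances:
  Eremo_nigra vs Dendro_alba: 7
  Eremo_nigra vs Junco_borealis: 9
  Eremo_nigra vs Ao_rubra: 4
  Dendro_alba vs Junco_borealis: 13
  Dendro_alba vs Ao_rubra: 10
  Junco_borealis vs Ao_rubra: 9
The smallest is 4 mismatches, between Eremo_nigra and Ao_rubra; p = 4/20 = 0.200.

0.200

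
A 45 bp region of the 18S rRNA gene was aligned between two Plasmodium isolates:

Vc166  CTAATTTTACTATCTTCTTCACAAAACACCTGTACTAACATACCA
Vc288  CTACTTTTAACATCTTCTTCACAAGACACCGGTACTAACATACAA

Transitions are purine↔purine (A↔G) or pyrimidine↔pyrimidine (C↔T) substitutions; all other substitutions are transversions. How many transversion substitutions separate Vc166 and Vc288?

4

The sequences differ at positions 4 (A/C, transversion), 10 (C/A, transversion), 11 (T/C, transition), 25 (A/G, transition), 31 (T/G, transversion), 44 (C/A, transversion).
Of the 6 differences, 2 transitions and 4 transversions, so the answer is 4.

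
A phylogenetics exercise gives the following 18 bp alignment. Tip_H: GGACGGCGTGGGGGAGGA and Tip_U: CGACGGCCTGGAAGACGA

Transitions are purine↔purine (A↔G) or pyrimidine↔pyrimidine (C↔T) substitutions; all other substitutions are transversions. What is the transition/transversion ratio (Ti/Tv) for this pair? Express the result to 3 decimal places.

Differing sites — 1:G/C (Tv); 8:G/C (Tv); 12:G/A (Ti); 13:G/A (Ti); 16:G/C (Tv).
Of the 5 differences, 2 transitions and 3 transversions, so Ti/Tv = 2/3 = 0.667.

0.667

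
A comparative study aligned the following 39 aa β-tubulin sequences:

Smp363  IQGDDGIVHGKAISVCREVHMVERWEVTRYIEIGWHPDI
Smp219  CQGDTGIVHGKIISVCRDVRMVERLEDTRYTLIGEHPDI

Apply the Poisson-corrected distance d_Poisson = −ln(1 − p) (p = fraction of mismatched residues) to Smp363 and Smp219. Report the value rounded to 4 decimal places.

0.2963

The sequences differ at positions 1 (I/C), 5 (D/T), 12 (A/I), 18 (E/D), 20 (H/R), 25 (W/L), 27 (V/D), 31 (I/T), 32 (E/L), 35 (W/E).
p = 10/39 = 0.256410.
d = −ln(1 − 0.256410) = −ln(0.743590) = 0.2963.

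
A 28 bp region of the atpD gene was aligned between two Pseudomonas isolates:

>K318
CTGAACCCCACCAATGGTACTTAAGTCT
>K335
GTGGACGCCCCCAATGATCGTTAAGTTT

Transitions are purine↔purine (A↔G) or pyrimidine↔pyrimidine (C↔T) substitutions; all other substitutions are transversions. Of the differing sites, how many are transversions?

5

Mismatches occur at site 1 (C/G, transversion), site 4 (A/G, transition), site 7 (C/G, transversion), site 10 (A/C, transversion), site 17 (G/A, transition), site 19 (A/C, transversion), site 20 (C/G, transversion), site 27 (C/T, transition).
Of the 8 differences, 3 transitions and 5 transversions, so the answer is 5.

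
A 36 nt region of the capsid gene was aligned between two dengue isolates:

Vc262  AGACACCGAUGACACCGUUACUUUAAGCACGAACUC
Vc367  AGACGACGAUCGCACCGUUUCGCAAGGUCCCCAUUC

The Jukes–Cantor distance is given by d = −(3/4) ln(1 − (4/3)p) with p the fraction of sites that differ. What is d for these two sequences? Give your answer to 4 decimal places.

The sequences differ at positions 5 (A/G), 6 (C/A), 11 (G/C), 12 (A/G), 20 (A/U), 22 (U/G), 23 (U/C), 24 (U/A), 26 (A/G), 28 (C/U), 29 (A/C), 31 (G/C), 32 (A/C), 34 (C/U).
p = 14/36 = 0.388889.
d = −0.75 · ln(1 − (4/3)·0.388889) = −0.75 · ln(0.481481) = −0.75 · (-0.730889) = 0.5482.

0.5482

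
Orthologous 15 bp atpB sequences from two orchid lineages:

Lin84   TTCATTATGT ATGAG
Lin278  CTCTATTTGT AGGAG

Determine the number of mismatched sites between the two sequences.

5

Mismatches occur at site 1 (T→C), site 4 (A→T), site 5 (T→A), site 7 (A→T), site 12 (T→G).
That gives 5 mismatches out of 15 aligned sites, so the Hamming distance is 5.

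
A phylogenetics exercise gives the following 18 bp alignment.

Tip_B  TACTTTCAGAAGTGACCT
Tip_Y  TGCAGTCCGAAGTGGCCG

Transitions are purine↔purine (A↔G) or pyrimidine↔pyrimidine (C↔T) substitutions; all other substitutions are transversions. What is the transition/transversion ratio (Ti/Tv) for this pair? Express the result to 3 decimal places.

0.500

Mismatches occur at site 2 (A/G, transition), site 4 (T/A, transversion), site 5 (T/G, transversion), site 8 (A/C, transversion), site 15 (A/G, transition), site 18 (T/G, transversion).
Of the 6 differences, 2 transitions and 4 transversions, so Ti/Tv = 2/4 = 0.500.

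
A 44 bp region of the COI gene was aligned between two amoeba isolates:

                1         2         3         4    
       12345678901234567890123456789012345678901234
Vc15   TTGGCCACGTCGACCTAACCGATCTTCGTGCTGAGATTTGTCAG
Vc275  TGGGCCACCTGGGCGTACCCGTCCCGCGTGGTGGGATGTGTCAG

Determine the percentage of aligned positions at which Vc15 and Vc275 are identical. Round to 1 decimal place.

70.5%

The sequences differ at positions 2 (T/G), 9 (G/C), 11 (C/G), 13 (A/G), 15 (C/G), 18 (A/C), 22 (A/T), 23 (T/C), 25 (T/C), 26 (T/G), 31 (C/G), 34 (A/G), 38 (T/G).
31 of the 44 sites match, so the percent identity is 31/44 × 100 = 70.5%.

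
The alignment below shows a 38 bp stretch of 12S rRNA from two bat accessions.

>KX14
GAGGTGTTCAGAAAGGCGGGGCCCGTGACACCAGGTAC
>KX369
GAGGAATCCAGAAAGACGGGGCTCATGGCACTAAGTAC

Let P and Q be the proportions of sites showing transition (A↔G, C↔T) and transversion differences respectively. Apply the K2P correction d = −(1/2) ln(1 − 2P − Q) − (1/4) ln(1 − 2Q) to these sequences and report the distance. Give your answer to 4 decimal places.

0.3100

Mismatches occur at site 5 (T/A, transversion), site 6 (G/A, transition), site 8 (T/C, transition), site 16 (G/A, transition), site 23 (C/T, transition), site 25 (G/A, transition), site 28 (A/G, transition), site 32 (C/T, transition), site 34 (G/A, transition).
Of the 9 differences, 8 transitions and 1 transversion over 38 sites: P = 8/38 = 0.210526, Q = 1/38 = 0.026316.
d = −0.5·ln(0.552632) − 0.25·ln(0.947368) = −0.5·(-0.593063) − 0.25·(-0.054068) = 0.3100.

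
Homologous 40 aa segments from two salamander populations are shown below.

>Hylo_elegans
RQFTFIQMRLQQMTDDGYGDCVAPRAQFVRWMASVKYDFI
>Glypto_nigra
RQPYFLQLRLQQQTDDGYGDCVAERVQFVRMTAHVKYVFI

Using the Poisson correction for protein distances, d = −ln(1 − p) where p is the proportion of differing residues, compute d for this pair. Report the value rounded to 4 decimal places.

0.3216

Mismatches occur at site 3 (F→P), site 4 (T→Y), site 6 (I→L), site 8 (M→L), site 13 (M→Q), site 24 (P→E), site 26 (A→V), site 31 (W→M), site 32 (M→T), site 34 (S→H), site 38 (D→V).
p = 11/40 = 0.275000.
d = −ln(1 − 0.275000) = −ln(0.725000) = 0.3216.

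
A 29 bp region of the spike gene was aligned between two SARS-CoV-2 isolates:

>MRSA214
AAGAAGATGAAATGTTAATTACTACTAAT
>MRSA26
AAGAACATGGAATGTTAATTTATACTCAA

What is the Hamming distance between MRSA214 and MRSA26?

6

Differing sites — 6:G/C; 10:A/G; 21:A/T; 22:C/A; 27:A/C; 29:T/A.
That gives 6 mismatches out of 29 aligned sites, so the Hamming distance is 6.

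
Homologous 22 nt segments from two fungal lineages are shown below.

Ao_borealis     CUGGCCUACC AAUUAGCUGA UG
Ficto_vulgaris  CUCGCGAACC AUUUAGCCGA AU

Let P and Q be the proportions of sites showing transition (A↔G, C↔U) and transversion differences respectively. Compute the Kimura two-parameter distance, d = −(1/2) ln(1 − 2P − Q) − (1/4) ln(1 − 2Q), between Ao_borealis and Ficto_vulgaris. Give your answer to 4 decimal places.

Differing sites — 3:G/C (Tv); 6:C/G (Tv); 7:U/A (Tv); 12:A/U (Tv); 18:U/C (Ti); 21:U/A (Tv); 22:G/U (Tv).
Of the 7 differences, 1 transition and 6 transversions over 22 sites: P = 1/22 = 0.045455, Q = 6/22 = 0.272727.
d = −0.5·ln(0.636363) − 0.25·ln(0.454546) = −0.5·(-0.451986) − 0.25·(-0.788456) = 0.4231.

0.4231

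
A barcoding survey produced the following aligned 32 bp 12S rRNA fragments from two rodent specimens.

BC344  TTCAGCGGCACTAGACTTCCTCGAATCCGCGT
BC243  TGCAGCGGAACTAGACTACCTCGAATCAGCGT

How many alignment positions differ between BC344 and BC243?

4

Differing sites — 2:T/G; 9:C/A; 18:T/A; 28:C/A.
That gives 4 mismatches out of 32 aligned sites, so the Hamming distance is 4.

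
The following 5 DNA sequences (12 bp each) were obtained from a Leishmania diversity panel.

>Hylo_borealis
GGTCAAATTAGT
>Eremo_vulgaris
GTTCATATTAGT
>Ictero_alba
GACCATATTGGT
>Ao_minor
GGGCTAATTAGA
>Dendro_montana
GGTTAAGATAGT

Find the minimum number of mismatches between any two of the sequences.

2

Pairwise Hamming distances:
  Hylo_borealis vs Eremo_vulgaris: 2
  Hylo_borealis vs Ictero_alba: 4
  Hylo_borealis vs Ao_minor: 3
  Hylo_borealis vs Dendro_montana: 3
  Eremo_vulgaris vs Ictero_alba: 3
  Eremo_vulgaris vs Ao_minor: 5
  Eremo_vulgaris vs Dendro_montana: 5
  Ictero_alba vs Ao_minor: 6
  Ictero_alba vs Dendro_montana: 7
  Ao_minor vs Dendro_montana: 6
The smallest is 2, between Hylo_borealis and Eremo_vulgaris.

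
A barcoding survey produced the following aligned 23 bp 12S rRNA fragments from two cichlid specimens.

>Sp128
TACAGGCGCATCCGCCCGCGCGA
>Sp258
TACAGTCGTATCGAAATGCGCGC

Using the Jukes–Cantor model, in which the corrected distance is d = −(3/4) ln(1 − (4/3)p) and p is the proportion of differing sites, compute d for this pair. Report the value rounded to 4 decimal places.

0.4674

Mismatches occur at site 6 (G↔T), site 9 (C↔T), site 13 (C↔G), site 14 (G↔A), site 15 (C↔A), site 16 (C↔A), site 17 (C↔T), site 23 (A↔C).
p = 8/23 = 0.347826.
d = −0.75 · ln(1 − (4/3)·0.347826) = −0.75 · ln(0.536232) = −0.75 · (-0.623188) = 0.4674.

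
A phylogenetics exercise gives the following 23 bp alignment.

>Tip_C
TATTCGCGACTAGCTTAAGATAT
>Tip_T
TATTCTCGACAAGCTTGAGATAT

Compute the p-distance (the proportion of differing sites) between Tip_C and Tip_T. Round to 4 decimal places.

0.1304

Mismatches occur at site 6 (G→T), site 11 (T→A), site 17 (A→G).
There are 3 differences over 23 sites, so p = 3/23 = 0.1304.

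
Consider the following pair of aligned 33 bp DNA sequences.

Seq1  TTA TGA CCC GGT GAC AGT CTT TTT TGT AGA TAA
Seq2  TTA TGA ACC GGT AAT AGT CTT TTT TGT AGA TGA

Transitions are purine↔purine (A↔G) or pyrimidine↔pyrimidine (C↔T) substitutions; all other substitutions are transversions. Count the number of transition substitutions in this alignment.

The sequences differ at positions 7 (C/A, transversion), 13 (G/A, transition), 15 (C/T, transition), 32 (A/G, transition).
Of the 4 differences, 3 transitions and 1 transversion, so the answer is 3.

3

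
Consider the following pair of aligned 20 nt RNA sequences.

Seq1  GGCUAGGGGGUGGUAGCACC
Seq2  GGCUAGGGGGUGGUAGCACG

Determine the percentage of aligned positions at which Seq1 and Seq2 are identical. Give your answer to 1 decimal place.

The sequences differ at position 20 (C/G).
19 of the 20 sites match, so the percent identity is 19/20 × 100 = 95.0%.

95.0%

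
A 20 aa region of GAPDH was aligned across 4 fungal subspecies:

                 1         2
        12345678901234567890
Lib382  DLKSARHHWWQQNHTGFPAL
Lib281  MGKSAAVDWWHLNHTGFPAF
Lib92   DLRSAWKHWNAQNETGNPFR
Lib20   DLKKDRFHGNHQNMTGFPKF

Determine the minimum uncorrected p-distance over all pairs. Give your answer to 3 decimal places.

0.400

Pairwise Hamming distances:
  Lib382 vs Lib281: 8
  Lib382 vs Lib92: 9
  Lib382 vs Lib20: 9
  Lib281 vs Lib92: 13
  Lib281 vs Lib20: 12
  Lib92 vs Lib20: 11
The smallest is 8 mismatches, between Lib382 and Lib281; p = 8/20 = 0.400.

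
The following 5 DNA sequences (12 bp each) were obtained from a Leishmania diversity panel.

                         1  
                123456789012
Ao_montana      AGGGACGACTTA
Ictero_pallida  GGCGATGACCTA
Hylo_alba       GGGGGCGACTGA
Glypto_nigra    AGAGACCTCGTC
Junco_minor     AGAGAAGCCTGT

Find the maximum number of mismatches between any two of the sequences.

8

Pairwise Hamming distances:
  Ao_montana vs Ictero_pallida: 4
  Ao_montana vs Hylo_alba: 3
  Ao_montana vs Glypto_nigra: 5
  Ao_montana vs Junco_minor: 5
  Ictero_pallida vs Hylo_alba: 5
  Ictero_pallida vs Glypto_nigra: 7
  Ictero_pallida vs Junco_minor: 7
  Hylo_alba vs Glypto_nigra: 8
  Hylo_alba vs Junco_minor: 6
  Glypto_nigra vs Junco_minor: 6
The largest is 8, between Hylo_alba and Glypto_nigra.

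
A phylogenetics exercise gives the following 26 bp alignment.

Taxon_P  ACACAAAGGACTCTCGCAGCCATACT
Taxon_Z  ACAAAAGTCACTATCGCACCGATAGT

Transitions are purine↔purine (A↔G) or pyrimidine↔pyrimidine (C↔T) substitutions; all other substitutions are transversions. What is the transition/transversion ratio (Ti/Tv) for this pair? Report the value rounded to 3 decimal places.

0.143

The sequences differ at positions 4 (C/A, transversion), 7 (A/G, transition), 8 (G/T, transversion), 9 (G/C, transversion), 13 (C/A, transversion), 19 (G/C, transversion), 21 (C/G, transversion), 25 (C/G, transversion).
Of the 8 differences, 1 transition and 7 transversions, so Ti/Tv = 1/7 = 0.143.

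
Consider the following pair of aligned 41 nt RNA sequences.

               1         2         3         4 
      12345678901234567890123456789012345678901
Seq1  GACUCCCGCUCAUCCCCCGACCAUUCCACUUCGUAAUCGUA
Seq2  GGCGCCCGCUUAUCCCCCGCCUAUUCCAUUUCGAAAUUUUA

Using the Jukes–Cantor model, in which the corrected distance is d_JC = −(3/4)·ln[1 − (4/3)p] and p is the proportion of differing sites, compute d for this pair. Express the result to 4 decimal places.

The sequences differ at positions 2 (A/G), 4 (U/G), 11 (C/U), 20 (A/C), 22 (C/U), 29 (C/U), 34 (U/A), 38 (C/U), 39 (G/U).
p = 9/41 = 0.219512.
d = −0.75 · ln(1 − (4/3)·0.219512) = −0.75 · ln(0.707317) = −0.75 · (-0.346276) = 0.2597.

0.2597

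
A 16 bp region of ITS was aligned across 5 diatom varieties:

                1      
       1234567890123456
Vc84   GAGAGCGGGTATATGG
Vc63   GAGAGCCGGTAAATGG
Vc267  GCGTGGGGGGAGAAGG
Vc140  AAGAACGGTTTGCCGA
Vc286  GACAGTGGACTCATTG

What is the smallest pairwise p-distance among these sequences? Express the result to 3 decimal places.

Pairwise Hamming distances:
  Vc84 vs Vc63: 2
  Vc84 vs Vc267: 6
  Vc84 vs Vc140: 8
  Vc84 vs Vc286: 7
  Vc63 vs Vc267: 7
  Vc63 vs Vc140: 9
  Vc63 vs Vc286: 8
  Vc267 vs Vc140: 11
  Vc267 vs Vc286: 10
  Vc140 vs Vc286: 11
The smallest is 2 mismatches, between Vc84 and Vc63; p = 2/16 = 0.125.

0.125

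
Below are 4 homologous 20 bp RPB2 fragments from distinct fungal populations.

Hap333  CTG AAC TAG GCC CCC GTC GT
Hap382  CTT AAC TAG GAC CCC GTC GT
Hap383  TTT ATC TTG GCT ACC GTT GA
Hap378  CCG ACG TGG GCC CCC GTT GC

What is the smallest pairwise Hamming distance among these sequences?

Pairwise Hamming distances:
  Hap333 vs Hap382: 2
  Hap333 vs Hap383: 8
  Hap333 vs Hap378: 6
  Hap382 vs Hap383: 8
  Hap382 vs Hap378: 8
  Hap383 vs Hap378: 9
The smallest is 2, between Hap333 and Hap382.

2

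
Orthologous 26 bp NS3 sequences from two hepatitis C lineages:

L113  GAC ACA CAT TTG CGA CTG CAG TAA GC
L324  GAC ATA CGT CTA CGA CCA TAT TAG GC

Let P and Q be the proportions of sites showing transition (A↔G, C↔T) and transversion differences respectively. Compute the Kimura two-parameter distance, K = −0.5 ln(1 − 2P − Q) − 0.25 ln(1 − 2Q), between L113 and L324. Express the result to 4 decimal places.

0.5504

The sequences differ at positions 5 (C/T, transition), 8 (A/G, transition), 10 (T/C, transition), 12 (G/A, transition), 17 (T/C, transition), 18 (G/A, transition), 19 (C/T, transition), 21 (G/T, transversion), 24 (A/G, transition).
Of the 9 differences, 8 transitions and 1 transversion over 26 sites: P = 8/26 = 0.307692, Q = 1/26 = 0.038462.
d = −0.5·ln(0.346154) − 0.25·ln(0.923076) = −0.5·(-1.060872) − 0.25·(-0.080044) = 0.5504.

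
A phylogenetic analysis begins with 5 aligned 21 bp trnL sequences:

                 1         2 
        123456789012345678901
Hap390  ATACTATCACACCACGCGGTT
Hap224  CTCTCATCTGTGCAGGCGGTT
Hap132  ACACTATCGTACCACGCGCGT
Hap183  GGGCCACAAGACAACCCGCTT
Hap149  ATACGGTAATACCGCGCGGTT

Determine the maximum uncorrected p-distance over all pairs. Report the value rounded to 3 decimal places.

0.619

Pairwise Hamming distances:
  Hap390 vs Hap224: 9
  Hap390 vs Hap132: 5
  Hap390 vs Hap183: 10
  Hap390 vs Hap149: 5
  Hap224 vs Hap132: 12
  Hap224 vs Hap183: 13
  Hap224 vs Hap149: 12
  Hap132 vs Hap183: 11
  Hap132 vs Hap149: 8
  Hap183 vs Hap149: 11
The largest is 13 mismatches, between Hap224 and Hap183; p = 13/21 = 0.619.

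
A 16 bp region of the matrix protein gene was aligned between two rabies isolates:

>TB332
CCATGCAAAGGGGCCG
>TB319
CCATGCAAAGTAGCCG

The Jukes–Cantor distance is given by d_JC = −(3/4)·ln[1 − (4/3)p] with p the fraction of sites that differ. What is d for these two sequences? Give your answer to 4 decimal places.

0.1367

The sequences differ at positions 11 (G/T), 12 (G/A).
p = 2/16 = 0.125000.
d = −0.75 · ln(1 − (4/3)·0.125000) = −0.75 · ln(0.833333) = −0.75 · (-0.182322) = 0.1367.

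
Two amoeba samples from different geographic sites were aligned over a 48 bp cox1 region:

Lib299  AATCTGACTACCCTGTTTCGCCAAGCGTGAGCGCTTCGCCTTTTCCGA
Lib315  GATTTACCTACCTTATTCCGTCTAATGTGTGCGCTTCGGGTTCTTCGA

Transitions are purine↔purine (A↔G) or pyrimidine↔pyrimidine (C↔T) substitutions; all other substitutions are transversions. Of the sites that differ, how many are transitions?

11

Mismatches occur at site 1 (A/G, transition), site 4 (C/T, transition), site 6 (G/A, transition), site 7 (A/C, transversion), site 13 (C/T, transition), site 15 (G/A, transition), site 18 (T/C, transition), site 21 (C/T, transition), site 23 (A/T, transversion), site 25 (G/A, transition), site 26 (C/T, transition), site 30 (A/T, transversion), site 39 (C/G, transversion), site 40 (C/G, transversion), site 43 (T/C, transition), site 45 (C/T, transition).
Of the 16 differences, 11 transitions and 5 transversions, so the answer is 11.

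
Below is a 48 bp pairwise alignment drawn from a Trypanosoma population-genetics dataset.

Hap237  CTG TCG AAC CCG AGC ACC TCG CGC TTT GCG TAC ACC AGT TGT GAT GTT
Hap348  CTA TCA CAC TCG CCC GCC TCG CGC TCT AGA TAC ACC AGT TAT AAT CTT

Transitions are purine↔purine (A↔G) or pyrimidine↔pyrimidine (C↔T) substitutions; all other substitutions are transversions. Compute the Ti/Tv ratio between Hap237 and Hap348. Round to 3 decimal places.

1.800

Differing sites — 3:G/A (Ti); 6:G/A (Ti); 7:A/C (Tv); 10:C/T (Ti); 13:A/C (Tv); 14:G/C (Tv); 16:A/G (Ti); 26:T/C (Ti); 28:G/A (Ti); 29:C/G (Tv); 30:G/A (Ti); 41:G/A (Ti); 43:G/A (Ti); 46:G/C (Tv).
Of the 14 differences, 9 transitions and 5 transversions, so Ti/Tv = 9/5 = 1.800.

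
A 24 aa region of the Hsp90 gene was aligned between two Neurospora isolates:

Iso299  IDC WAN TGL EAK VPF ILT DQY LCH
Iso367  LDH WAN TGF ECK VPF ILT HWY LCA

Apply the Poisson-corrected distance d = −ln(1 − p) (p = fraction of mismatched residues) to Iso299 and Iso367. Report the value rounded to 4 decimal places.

0.3448

Mismatches occur at site 1 (I↔L), site 3 (C↔H), site 9 (L↔F), site 11 (A↔C), site 19 (D↔H), site 20 (Q↔W), site 24 (H↔A).
p = 7/24 = 0.291667.
d = −ln(1 − 0.291667) = −ln(0.708333) = 0.3448.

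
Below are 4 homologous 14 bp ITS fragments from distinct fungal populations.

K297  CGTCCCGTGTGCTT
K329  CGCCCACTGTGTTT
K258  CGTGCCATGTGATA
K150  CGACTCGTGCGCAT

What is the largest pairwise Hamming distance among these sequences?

8

Pairwise Hamming distances:
  K297 vs K329: 4
  K297 vs K258: 4
  K297 vs K150: 4
  K329 vs K258: 6
  K329 vs K150: 7
  K258 vs K150: 8
The largest is 8, between K258 and K150.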